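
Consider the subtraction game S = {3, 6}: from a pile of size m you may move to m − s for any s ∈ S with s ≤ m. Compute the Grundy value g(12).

1

Compute g(0), g(1), … for moves {3, 6}:
k:     0  1  2  3  4  5  6  7  8  9 10 11 12
g(k):  0  0  0  1  1  1  2  2  2  0  0  0  1
So g(12) = 1.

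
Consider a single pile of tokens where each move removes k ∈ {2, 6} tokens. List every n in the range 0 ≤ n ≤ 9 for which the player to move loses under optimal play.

0, 1, 4, 5, 8, 9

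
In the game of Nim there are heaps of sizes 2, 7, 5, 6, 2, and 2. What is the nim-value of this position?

Nim-sum: 2 ^ 7 ^ 5 ^ 6 ^ 2 ^ 2 = 6.

6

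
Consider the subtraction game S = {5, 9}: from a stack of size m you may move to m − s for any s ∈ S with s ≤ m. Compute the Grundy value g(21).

Compute g(0), g(1), … for moves {5, 9}:
k:     0  1  2  3  4  5  6  7  8  9 10 11 12 13 14 15 16 17 18 19 20 21
g(k):  0  0  0  0  0  1  1  1  1  1  2  2  2  2  0  0  0  0  0  1  1  1
So g(21) = 1.

1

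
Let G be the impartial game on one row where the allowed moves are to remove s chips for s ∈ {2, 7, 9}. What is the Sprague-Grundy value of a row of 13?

2

Grundy values for subtraction set {2, 7, 9}:
k:     0  1  2  3  4  5  6  7  8  9 10 11 12 13
g(k):  0  0  1  1  0  0  1  1  2  2  3  3  2  2
So g(13) = 2.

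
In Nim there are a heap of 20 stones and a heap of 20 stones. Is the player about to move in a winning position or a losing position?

Compute the nim-sum pairwise:
20 ^ 20 = 0
The nim-sum is 0, so this is a P-position: the player to move is in a losing position under optimal play.

Losing position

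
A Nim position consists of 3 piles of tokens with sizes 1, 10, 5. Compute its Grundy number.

Nim-sum: 1 ⊕ 10 ⊕ 5 = 14.

14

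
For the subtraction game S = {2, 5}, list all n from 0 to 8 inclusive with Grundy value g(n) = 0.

0, 1, 4, 7, 8

Build the Grundy sequence with g(k) = mex{g(k−s) : s ∈ {2, 5}, s ≤ k}:
k:     0  1  2  3  4  5  6  7  8
g(k):  0  0  1  1  0  2  1  0  0
The P-positions (g = 0) in 0..8 are 0, 1, 4, 7, 8.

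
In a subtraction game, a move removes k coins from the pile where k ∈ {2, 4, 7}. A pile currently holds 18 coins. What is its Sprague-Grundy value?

0

Grundy values for subtraction set {2, 4, 7}:
k:     0  1  2  3  4  5  6  7  8  9 10 11 12 13 14 15 16 17 18
g(k):  0  0  1  1  2  2  0  3  1  0  2  1  0  2  1  0  2  1  0
So g(18) = 0.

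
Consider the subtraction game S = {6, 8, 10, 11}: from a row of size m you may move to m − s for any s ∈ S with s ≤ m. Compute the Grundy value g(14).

2

Build the Grundy sequence with g(k) = mex{g(k−s) : s ∈ {6, 8, 10, 11}, s ≤ k}:
k:     0  1  2  3  4  5  6  7  8  9 10 11 12 13 14
g(k):  0  0  0  0  0  0  1  1  1  1  1  1  2  2  2
So g(14) = 2.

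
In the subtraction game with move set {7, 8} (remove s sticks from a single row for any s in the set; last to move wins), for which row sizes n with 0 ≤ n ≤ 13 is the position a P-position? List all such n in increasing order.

0, 1, 2, 3, 4, 5, 6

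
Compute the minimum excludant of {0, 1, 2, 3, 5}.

4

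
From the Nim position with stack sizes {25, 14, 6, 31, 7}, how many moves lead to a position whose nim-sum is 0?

3

Bitwise XOR of the heap sizes:
  11001  (25)
  01110  (14)
  00110  (6)
  11111  (31)
  00111  (7)
  -----
  01001  (9)
The overall nim-sum is X = 9. A stack of size p has a winning move iff p XOR X < p (reduce it to p XOR X).
  25: 25 XOR 9 = 16 < 25 — winning move (to 16).
  14: 14 XOR 9 = 7 < 14 — winning move (to 7).
  6: 6 XOR 9 = 15 ≥ 6 — no move.
  31: 31 XOR 9 = 22 < 31 — winning move (to 22).
  7: 7 XOR 9 = 14 ≥ 7 — no move.
That gives 3 winning moves.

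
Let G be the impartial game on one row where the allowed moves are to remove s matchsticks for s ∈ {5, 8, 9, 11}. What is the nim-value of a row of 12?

2

Grundy values for subtraction set {5, 8, 9, 11}:
g(0) = mex{} = 0
g(1) = mex{} = 0
g(2) = mex{} = 0
g(3) = mex{} = 0
g(4) = mex{} = 0
g(5) = mex{0} = 1
g(6) = mex{0} = 1
g(7) = mex{0} = 1
g(8) = mex{0} = 1
g(9) = mex{0} = 1
g(10) = mex{0,1} = 2
g(11) = mex{0,1} = 2
g(12) = mex{0,1} = 2
So g(12) = 2.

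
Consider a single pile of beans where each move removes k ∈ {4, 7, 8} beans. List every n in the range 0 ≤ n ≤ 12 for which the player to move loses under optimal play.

0, 1, 2, 3, 12

Build the Grundy sequence with g(k) = mex{g(k−s) : s ∈ {4, 7, 8}, s ≤ k}:
g(0) = mex{} = 0
g(1) = mex{} = 0
g(2) = mex{} = 0
g(3) = mex{} = 0
g(4) = mex{0} = 1
g(5) = mex{0} = 1
g(6) = mex{0} = 1
g(7) = mex{0} = 1
g(8) = mex{0,1} = 2
g(9) = mex{0,1} = 2
g(10) = mex{0,1} = 2
g(11) = mex{0,1} = 2
g(12) = mex{1,2} = 0
The P-positions (g = 0) in 0..12 are 0, 1, 2, 3, 12.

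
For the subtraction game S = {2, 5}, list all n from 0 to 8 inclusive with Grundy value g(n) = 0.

0, 1, 4, 7, 8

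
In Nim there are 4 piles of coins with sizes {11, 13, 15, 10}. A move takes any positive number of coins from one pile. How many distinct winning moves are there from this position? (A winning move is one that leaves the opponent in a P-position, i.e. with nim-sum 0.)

3

Compute the nim-sum pairwise:
11 ^ 13 = 6
6 ^ 15 = 9
9 ^ 10 = 3
The overall nim-sum is X = 3. A pile of size p has a winning move iff p XOR X < p (reduce it to p XOR X).
  11: 11 XOR 3 = 8 < 11 — winning move (to 8).
  13: 13 XOR 3 = 14 ≥ 13 — no move.
  15: 15 XOR 3 = 12 < 15 — winning move (to 12).
  10: 10 XOR 3 = 9 < 10 — winning move (to 9).
That gives 3 winning moves.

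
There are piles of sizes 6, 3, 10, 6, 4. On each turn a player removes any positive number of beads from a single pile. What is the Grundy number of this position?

13

Nim-sum: 6 XOR 3 XOR 10 XOR 6 XOR 4 = 13.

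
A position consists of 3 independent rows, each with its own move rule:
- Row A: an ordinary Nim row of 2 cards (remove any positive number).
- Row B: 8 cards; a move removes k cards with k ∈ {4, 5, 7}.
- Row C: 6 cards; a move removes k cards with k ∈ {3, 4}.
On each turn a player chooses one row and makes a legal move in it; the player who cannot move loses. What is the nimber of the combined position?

2

Row A is a plain Nim row of size 2, so its Grundy value is 2.
Grundy values for row B (subtraction set {4, 5, 7}):
k:     0  1  2  3  4  5  6  7  8
g(k):  0  0  0  0  1  1  1  1  2
So g(8) = 2.
Grundy values for row C (subtraction set {3, 4}):
k:     0  1  2  3  4  5  6
g(k):  0  0  0  1  1  1  2
So g(6) = 2.
The value of a disjunctive sum is the nim-sum of the parts.
Combined value = 2 ⊕ 2 ⊕ 2 = 2.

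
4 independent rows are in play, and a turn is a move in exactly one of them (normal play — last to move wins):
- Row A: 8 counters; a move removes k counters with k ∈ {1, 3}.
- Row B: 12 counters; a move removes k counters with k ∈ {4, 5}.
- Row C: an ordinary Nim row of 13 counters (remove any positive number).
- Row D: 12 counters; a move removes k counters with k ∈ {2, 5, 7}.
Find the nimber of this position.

12

For row A, compute g(0), g(1), … with moves {1, 3}:
k:     0  1  2  3  4  5  6  7  8
g(k):  0  1  0  1  0  1  0  1  0
So g(8) = 0.
Build the Grundy sequence for row B with g(k) = mex{g(k−s) : s ∈ {4, 5}, s ≤ k}:
k:     0  1  2  3  4  5  6  7  8  9 10 11 12
g(k):  0  0  0  0  1  1  1  1  2  0  0  0  0
So g(12) = 0.
Row C is a plain Nim row of size 13, so its Grundy value is 13.
Build the Grundy sequence for row D with g(k) = mex{g(k−s) : s ∈ {2, 5, 7}, s ≤ k}:
k:     0  1  2  3  4  5  6  7  8  9 10 11 12
g(k):  0  0  1  1  0  2  1  3  2  2  0  3  1
So g(12) = 1.
By the Sprague-Grundy theorem, the Grundy value of a sum of independent games is the XOR of the component values.
Combined value = 0 XOR 0 XOR 13 XOR 1 = 12.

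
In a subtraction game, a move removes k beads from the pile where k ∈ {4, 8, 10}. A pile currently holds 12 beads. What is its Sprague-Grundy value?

3

Build the Grundy sequence with g(k) = mex{g(k−s) : s ∈ {4, 8, 10}, s ≤ k}:
k:     0  1  2  3  4  5  6  7  8  9 10 11 12
g(k):  0  0  0  0  1  1  1  1  2  2  2  2  3
So g(12) = 3.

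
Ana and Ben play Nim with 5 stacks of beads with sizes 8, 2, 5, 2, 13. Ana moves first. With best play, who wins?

Ben wins

Write each in binary and XOR column by column:
  1000  (8)
  0010  (2)
  0101  (5)
  0010  (2)
  1101  (13)
  ----
  0000  (0)
The nim-sum is 0, so this is a P-position: the player to move is in a losing position under optimal play; Ana is about to move from it and so loses — Ben wins.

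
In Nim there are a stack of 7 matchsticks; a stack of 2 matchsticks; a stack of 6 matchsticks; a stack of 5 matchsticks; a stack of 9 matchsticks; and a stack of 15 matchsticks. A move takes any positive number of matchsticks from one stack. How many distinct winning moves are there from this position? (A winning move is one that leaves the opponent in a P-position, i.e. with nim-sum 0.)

Nim-sum: 7 ^ 2 ^ 6 ^ 5 ^ 9 ^ 15 = 0.
The nim-sum is already 0, so every move leaves a nonzero nim-sum — there are no winning moves.

0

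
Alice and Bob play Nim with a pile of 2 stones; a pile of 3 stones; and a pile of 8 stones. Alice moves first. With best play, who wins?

Compute the nim-sum pairwise:
2 ⊕ 3 = 1
1 ⊕ 8 = 9
The nim-sum is 9 ≠ 0, so this is an N-position: the player to move can win; Alice has a winning move.

Alice wins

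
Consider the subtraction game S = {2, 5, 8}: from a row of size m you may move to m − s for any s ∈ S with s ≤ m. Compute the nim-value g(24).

0

Build the Grundy sequence with g(k) = mex{g(k−s) : s ∈ {2, 5, 8}, s ≤ k}:
k:     0  1  2  3  4  5  6  7  8  9 10 11 12 13 14 15 16 17 18 19 20 21 22 23 24
g(k):  0  0  1  1  0  2  1  0  2  1  0  0  1  1  0  2  1  0  2  1  0  0  1  1  0
So g(24) = 0.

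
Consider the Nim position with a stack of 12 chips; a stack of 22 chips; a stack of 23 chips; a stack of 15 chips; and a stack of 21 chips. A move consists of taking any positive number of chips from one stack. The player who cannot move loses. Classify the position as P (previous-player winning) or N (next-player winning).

N-position

In binary:
  01100  (12)
  10110  (22)
  10111  (23)
  01111  (15)
  10101  (21)
  -----
  10111  (23)
The nim-sum is 23 ≠ 0, so this is an N-position: the player to move can win.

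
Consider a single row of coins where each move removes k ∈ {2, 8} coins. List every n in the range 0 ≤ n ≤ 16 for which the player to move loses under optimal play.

Compute g(0), g(1), … for moves {2, 8}:
k:     0  1  2  3  4  5  6  7  8  9 10 11 12 13 14 15 16
g(k):  0  0  1  1  0  0  1  1  2  2  0  0  1  1  0  0  1
The P-positions (g = 0) in 0..16 are 0, 1, 4, 5, 10, 11, 14, 15.

0, 1, 4, 5, 10, 11, 14, 15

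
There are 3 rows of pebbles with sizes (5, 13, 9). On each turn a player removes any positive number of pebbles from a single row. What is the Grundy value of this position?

Write each in binary and XOR column by column:
  0101  (5)
  1101  (13)
  1001  (9)
  ----
  0001  (1)

1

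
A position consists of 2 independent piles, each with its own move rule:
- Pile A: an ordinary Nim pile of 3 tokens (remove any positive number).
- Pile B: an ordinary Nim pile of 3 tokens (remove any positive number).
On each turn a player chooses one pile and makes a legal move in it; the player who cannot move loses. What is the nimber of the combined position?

Pile A is a plain Nim pile of size 3, so its Grundy value is 3.
Pile B is a plain Nim pile of size 3, so its Grundy value is 3.
The value of a disjunctive sum is the nim-sum of the parts.
Combined value = 3 ⊕ 3 = 0.

0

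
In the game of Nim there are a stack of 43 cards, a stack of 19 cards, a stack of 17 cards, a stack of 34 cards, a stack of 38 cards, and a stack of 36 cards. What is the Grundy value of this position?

9

Nim-sum: 43 ^ 19 ^ 17 ^ 34 ^ 38 ^ 36 = 9.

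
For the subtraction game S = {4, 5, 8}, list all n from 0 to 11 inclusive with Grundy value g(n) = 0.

0, 1, 2, 3

Compute g(0), g(1), … for moves {4, 5, 8}:
k:     0  1  2  3  4  5  6  7  8  9 10 11
g(k):  0  0  0  0  1  1  1  1  2  2  2  2
The P-positions (g = 0) in 0..11 are 0, 1, 2, 3.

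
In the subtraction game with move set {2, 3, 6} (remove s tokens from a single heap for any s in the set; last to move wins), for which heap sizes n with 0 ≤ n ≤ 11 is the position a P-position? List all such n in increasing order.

0, 1, 5, 9, 10

Compute g(0), g(1), … for moves {2, 3, 6}:
g(0) = mex{} = 0
g(1) = mex{} = 0
g(2) = mex{0} = 1
g(3) = mex{0} = 1
g(4) = mex{0,1} = 2
g(5) = mex{1} = 0
g(6) = mex{0,1,2} = 3
g(7) = mex{0,2} = 1
g(8) = mex{0,1,3} = 2
g(9) = mex{1,3} = 0
g(10) = mex{1,2} = 0
g(11) = mex{0,2} = 1
The P-positions (g = 0) in 0..11 are 0, 1, 5, 9, 10.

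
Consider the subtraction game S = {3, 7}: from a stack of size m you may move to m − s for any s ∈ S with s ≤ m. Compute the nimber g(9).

Grundy values for subtraction set {3, 7}:
g(0) = mex{} = 0
g(1) = mex{} = 0
g(2) = mex{} = 0
g(3) = mex{0} = 1
g(4) = mex{0} = 1
g(5) = mex{0} = 1
g(6) = mex{1} = 0
g(7) = mex{0,1} = 2
g(8) = mex{0,1} = 2
g(9) = mex{0} = 1
So g(9) = 1.

1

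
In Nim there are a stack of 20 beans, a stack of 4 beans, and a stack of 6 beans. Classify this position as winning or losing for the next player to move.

Winning position

Bitwise XOR of the heap sizes:
  10100  (20)
  00100  (4)
  00110  (6)
  -----
  10110  (22)
The nim-sum is 22 ≠ 0, so this is an N-position: the player to move can win.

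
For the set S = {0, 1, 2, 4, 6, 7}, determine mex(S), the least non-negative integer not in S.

The values 0, 1, 2 are all present; 3 is the first non-negative integer missing from the set.

3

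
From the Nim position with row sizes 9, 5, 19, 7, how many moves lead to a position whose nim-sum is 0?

1

Compute the nim-sum pairwise:
9 ^ 5 = 12
12 ^ 19 = 31
31 ^ 7 = 24
The overall nim-sum is X = 24. A row of size p has a winning move iff p XOR X < p (reduce it to p XOR X).
  9: 9 XOR 24 = 17 ≥ 9 — no move.
  5: 5 XOR 24 = 29 ≥ 5 — no move.
  19: 19 XOR 24 = 11 < 19 — winning move (to 11).
  7: 7 XOR 24 = 31 ≥ 7 — no move.
That gives 1 winning move.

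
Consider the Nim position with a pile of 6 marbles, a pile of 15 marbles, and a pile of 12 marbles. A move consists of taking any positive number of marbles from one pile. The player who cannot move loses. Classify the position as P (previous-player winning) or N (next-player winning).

N-position

In binary:
  0110  (6)
  1111  (15)
  1100  (12)
  ----
  0101  (5)
The nim-sum is 5 ≠ 0, so this is an N-position: the player to move can win.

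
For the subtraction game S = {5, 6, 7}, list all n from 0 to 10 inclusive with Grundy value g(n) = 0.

Compute g(0), g(1), … for moves {5, 6, 7}:
g(0) = mex{} = 0
g(1) = mex{} = 0
g(2) = mex{} = 0
g(3) = mex{} = 0
g(4) = mex{} = 0
g(5) = mex{0} = 1
g(6) = mex{0} = 1
g(7) = mex{0} = 1
g(8) = mex{0} = 1
g(9) = mex{0} = 1
g(10) = mex{0,1} = 2
The P-positions (g = 0) in 0..10 are 0, 1, 2, 3, 4.

0, 1, 2, 3, 4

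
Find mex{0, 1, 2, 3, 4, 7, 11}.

5

The values 0, 1, 2, 3, 4 are all present; 5 is the first non-negative integer missing from the set.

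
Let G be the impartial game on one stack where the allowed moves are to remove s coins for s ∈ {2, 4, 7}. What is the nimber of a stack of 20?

Grundy values for subtraction set {2, 4, 7}:
k:     0  1  2  3  4  5  6  7  8  9 10 11 12 13 14 15 16 17 18 19 20
g(k):  0  0  1  1  2  2  0  3  1  0  2  1  0  2  1  0  2  1  0  2  1
So g(20) = 1.

1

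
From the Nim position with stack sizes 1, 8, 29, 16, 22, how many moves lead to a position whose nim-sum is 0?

3

Nim-sum: 1 XOR 8 XOR 29 XOR 16 XOR 22 = 18.
The overall nim-sum is X = 18. A stack of size p has a winning move iff p XOR X < p (reduce it to p XOR X).
  1: 1 XOR 18 = 19 ≥ 1 — no move.
  8: 8 XOR 18 = 26 ≥ 8 — no move.
  29: 29 XOR 18 = 15 < 29 — winning move (to 15).
  16: 16 XOR 18 = 2 < 16 — winning move (to 2).
  22: 22 XOR 18 = 4 < 22 — winning move (to 4).
That gives 3 winning moves.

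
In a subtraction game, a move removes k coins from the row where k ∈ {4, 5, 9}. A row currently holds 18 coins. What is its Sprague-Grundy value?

Grundy values for subtraction set {4, 5, 9}:
k:     0  1  2  3  4  5  6  7  8  9 10 11 12 13 14 15 16 17 18
g(k):  0  0  0  0  1  1  1  1  2  2  2  2  3  0  0  0  0  1  1
So g(18) = 1.

1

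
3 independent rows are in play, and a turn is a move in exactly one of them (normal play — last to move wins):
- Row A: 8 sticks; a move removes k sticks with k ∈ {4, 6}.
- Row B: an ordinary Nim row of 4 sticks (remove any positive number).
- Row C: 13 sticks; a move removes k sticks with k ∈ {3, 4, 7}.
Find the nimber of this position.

7

Build the Grundy sequence for row A with g(k) = mex{g(k−s) : s ∈ {4, 6}, s ≤ k}:
k:     0  1  2  3  4  5  6  7  8
g(k):  0  0  0  0  1  1  1  1  2
So g(8) = 2.
Row B is a plain Nim row of size 4, so its Grundy value is 4.
Grundy values for row C (subtraction set {3, 4, 7}):
g(0) = mex{} = 0
g(1) = mex{} = 0
g(2) = mex{} = 0
g(3) = mex{0} = 1
g(4) = mex{0} = 1
g(5) = mex{0} = 1
g(6) = mex{0,1} = 2
g(7) = mex{0,1} = 2
g(8) = mex{0,1} = 2
g(9) = mex{0,1,2} = 3
g(10) = mex{1,2} = 0
g(11) = mex{1,2} = 0
g(12) = mex{1,2,3} = 0
g(13) = mex{0,2,3} = 1
So g(13) = 1.
By the Sprague-Grundy theorem, the Grundy value of a sum of independent games is the XOR of the component values.
Combined value = 2 ⊕ 4 ⊕ 1 = 7.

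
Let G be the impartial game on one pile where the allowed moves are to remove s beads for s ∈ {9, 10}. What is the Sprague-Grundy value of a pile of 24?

0

Compute g(0), g(1), … for moves {9, 10}:
k:     0  1  2  3  4  5  6  7  8  9 10 11 12 13 14 15 16 17 18 19 20 21 22 23 24
g(k):  0  0  0  0  0  0  0  0  0  1  1  1  1  1  1  1  1  1  2  0  0  0  0  0  0
So g(24) = 0.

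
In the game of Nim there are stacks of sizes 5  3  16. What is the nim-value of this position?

22

Nim-sum: 5 ^ 3 ^ 16 = 22.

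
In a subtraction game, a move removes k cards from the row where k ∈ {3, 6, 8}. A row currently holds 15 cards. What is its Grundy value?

Grundy values for subtraction set {3, 6, 8}:
k:     0  1  2  3  4  5  6  7  8  9 10 11 12 13 14 15
g(k):  0  0  0  1  1  1  2  2  2  3  3  0  0  0  1  1
So g(15) = 1.

1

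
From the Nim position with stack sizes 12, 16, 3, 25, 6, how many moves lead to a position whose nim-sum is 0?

Write each in binary and XOR column by column:
  01100  (12)
  10000  (16)
  00011  (3)
  11001  (25)
  00110  (6)
  -----
  00000  (0)
The nim-sum is already 0, so every move leaves a nonzero nim-sum — there are no winning moves.

0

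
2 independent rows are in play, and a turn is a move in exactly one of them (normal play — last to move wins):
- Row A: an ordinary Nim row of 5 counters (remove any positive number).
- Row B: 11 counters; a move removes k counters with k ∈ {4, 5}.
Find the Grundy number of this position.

5

Row A is a plain Nim row of size 5, so its Grundy value is 5.
Build the Grundy sequence for row B with g(k) = mex{g(k−s) : s ∈ {4, 5}, s ≤ k}:
g(0) = mex{} = 0
g(1) = mex{} = 0
g(2) = mex{} = 0
g(3) = mex{} = 0
g(4) = mex{0} = 1
g(5) = mex{0} = 1
g(6) = mex{0} = 1
g(7) = mex{0} = 1
g(8) = mex{0,1} = 2
g(9) = mex{1} = 0
g(10) = mex{1} = 0
g(11) = mex{1} = 0
So g(11) = 0.
By the Sprague-Grundy theorem, the Grundy value of a sum of independent games is the XOR of the component values.
Combined value = 5 ⊕ 0 = 5.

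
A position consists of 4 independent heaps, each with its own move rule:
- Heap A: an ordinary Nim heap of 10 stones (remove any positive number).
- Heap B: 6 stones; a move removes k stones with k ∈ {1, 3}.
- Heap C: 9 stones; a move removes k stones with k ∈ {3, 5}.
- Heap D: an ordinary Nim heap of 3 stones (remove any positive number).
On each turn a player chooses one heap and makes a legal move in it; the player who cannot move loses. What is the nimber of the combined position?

Heap A is a plain Nim heap of size 10, so its Grundy value is 10.
Build the Grundy sequence for heap B with g(k) = mex{g(k−s) : s ∈ {1, 3}, s ≤ k}:
k:     0  1  2  3  4  5  6
g(k):  0  1  0  1  0  1  0
So g(6) = 0.
For heap C, compute g(0), g(1), … with moves {3, 5}:
g(0) = mex{} = 0
g(1) = mex{} = 0
g(2) = mex{} = 0
g(3) = mex{0} = 1
g(4) = mex{0} = 1
g(5) = mex{0} = 1
g(6) = mex{0,1} = 2
g(7) = mex{0,1} = 2
g(8) = mex{1} = 0
g(9) = mex{1,2} = 0
So g(9) = 0.
Heap D is a plain Nim heap of size 3, so its Grundy value is 3.
The value of a disjunctive sum is the nim-sum of the parts.
Combined value = 10 ⊕ 0 ⊕ 0 ⊕ 3 = 9.

9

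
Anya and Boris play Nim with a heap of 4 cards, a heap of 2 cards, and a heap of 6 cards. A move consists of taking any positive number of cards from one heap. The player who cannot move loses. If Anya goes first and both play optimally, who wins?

Boris wins

Nim-sum: 4 ^ 2 ^ 6 = 0.
The nim-sum is 0, so this is a P-position: the player to move is in a losing position under optimal play; Anya is about to move from it and so loses — Boris wins.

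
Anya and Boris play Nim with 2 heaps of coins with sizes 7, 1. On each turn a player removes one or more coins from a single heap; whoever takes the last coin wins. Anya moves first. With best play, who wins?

Anya wins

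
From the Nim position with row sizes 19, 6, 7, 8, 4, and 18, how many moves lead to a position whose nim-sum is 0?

In binary:
  10011  (19)
  00110  (6)
  00111  (7)
  01000  (8)
  00100  (4)
  10010  (18)
  -----
  01100  (12)
The overall nim-sum is X = 12. A row of size p has a winning move iff p XOR X < p (reduce it to p XOR X).
  19: 19 XOR 12 = 31 ≥ 19 — no move.
  6: 6 XOR 12 = 10 ≥ 6 — no move.
  7: 7 XOR 12 = 11 ≥ 7 — no move.
  8: 8 XOR 12 = 4 < 8 — winning move (to 4).
  4: 4 XOR 12 = 8 ≥ 4 — no move.
  18: 18 XOR 12 = 30 ≥ 18 — no move.
That gives 1 winning move.

1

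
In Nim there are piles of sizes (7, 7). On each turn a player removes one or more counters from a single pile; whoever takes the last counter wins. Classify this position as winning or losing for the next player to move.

Write each in binary and XOR column by column:
  111  (7)
  111  (7)
  ---
  000  (0)
The nim-sum is 0, so this is a P-position: the player to move is in a losing position under optimal play.

Losing position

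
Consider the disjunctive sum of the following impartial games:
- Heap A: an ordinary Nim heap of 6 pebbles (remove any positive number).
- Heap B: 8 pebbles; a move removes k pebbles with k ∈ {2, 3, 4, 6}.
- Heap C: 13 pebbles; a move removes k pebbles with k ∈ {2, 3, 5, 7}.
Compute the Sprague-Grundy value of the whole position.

Heap A is a plain Nim heap of size 6, so its Grundy value is 6.
Grundy values for heap B (subtraction set {2, 3, 4, 6}):
g(0) = mex{} = 0
g(1) = mex{} = 0
g(2) = mex{0} = 1
g(3) = mex{0} = 1
g(4) = mex{0,1} = 2
g(5) = mex{0,1} = 2
g(6) = mex{0,1,2} = 3
g(7) = mex{0,1,2} = 3
g(8) = mex{1,2,3} = 0
So g(8) = 0.
For heap C, compute g(0), g(1), … with moves {2, 3, 5, 7}:
g(0) = mex{} = 0
g(1) = mex{} = 0
g(2) = mex{0} = 1
g(3) = mex{0} = 1
g(4) = mex{0,1} = 2
g(5) = mex{0,1} = 2
g(6) = mex{0,1,2} = 3
g(7) = mex{0,1,2} = 3
g(8) = mex{0,1,2,3} = 4
g(9) = mex{1,2,3} = 0
g(10) = mex{1,2,3,4} = 0
g(11) = mex{0,2,3,4} = 1
g(12) = mex{0,2,3} = 1
g(13) = mex{0,1,3,4} = 2
So g(13) = 2.
By the Sprague-Grundy theorem, the Grundy value of a sum of independent games is the XOR of the component values.
Combined value = 6 XOR 0 XOR 2 = 4.

4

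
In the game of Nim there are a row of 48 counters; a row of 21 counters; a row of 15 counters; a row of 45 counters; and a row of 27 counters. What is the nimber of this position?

Nim-sum: 48 XOR 21 XOR 15 XOR 45 XOR 27 = 28.

28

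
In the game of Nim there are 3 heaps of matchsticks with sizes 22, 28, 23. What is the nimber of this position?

29

Nim-sum: 22 ^ 28 ^ 23 = 29.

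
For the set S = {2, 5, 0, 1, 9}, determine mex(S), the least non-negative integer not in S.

The values 0, 1, 2 are all present; 3 is the first non-negative integer missing from the set.

3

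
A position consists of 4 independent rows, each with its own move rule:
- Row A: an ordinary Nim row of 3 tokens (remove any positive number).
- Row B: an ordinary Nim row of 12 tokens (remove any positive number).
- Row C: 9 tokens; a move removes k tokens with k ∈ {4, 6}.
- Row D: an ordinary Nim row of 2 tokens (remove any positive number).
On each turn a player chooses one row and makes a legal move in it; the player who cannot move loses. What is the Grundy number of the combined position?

Row A is a plain Nim row of size 3, so its Grundy value is 3.
Row B is a plain Nim row of size 12, so its Grundy value is 12.
For row C, compute g(0), g(1), … with moves {4, 6}:
g(0) = mex{} = 0
g(1) = mex{} = 0
g(2) = mex{} = 0
g(3) = mex{} = 0
g(4) = mex{0} = 1
g(5) = mex{0} = 1
g(6) = mex{0} = 1
g(7) = mex{0} = 1
g(8) = mex{0,1} = 2
g(9) = mex{0,1} = 2
So g(9) = 2.
Row D is a plain Nim row of size 2, so its Grundy value is 2.
The value of a disjunctive sum is the nim-sum of the parts.
Combined value = 3 ⊕ 12 ⊕ 2 ⊕ 2 = 15.

15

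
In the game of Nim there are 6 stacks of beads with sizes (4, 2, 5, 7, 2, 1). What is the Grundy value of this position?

7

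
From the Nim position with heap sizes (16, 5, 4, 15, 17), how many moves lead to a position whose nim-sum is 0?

Nim-sum: 16 XOR 5 XOR 4 XOR 15 XOR 17 = 15.
The overall nim-sum is X = 15. A heap of size p has a winning move iff p XOR X < p (reduce it to p XOR X).
  16: 16 XOR 15 = 31 ≥ 16 — no move.
  5: 5 XOR 15 = 10 ≥ 5 — no move.
  4: 4 XOR 15 = 11 ≥ 4 — no move.
  15: 15 XOR 15 = 0 < 15 — winning move (to 0).
  17: 17 XOR 15 = 30 ≥ 17 — no move.
That gives 1 winning move.

1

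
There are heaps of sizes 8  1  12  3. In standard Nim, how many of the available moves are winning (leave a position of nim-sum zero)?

1

Nim-sum: 8 XOR 1 XOR 12 XOR 3 = 6.
The overall nim-sum is X = 6. A heap of size p has a winning move iff p XOR X < p (reduce it to p XOR X).
  8: 8 XOR 6 = 14 ≥ 8 — no move.
  1: 1 XOR 6 = 7 ≥ 1 — no move.
  12: 12 XOR 6 = 10 < 12 — winning move (to 10).
  3: 3 XOR 6 = 5 ≥ 3 — no move.
That gives 1 winning move.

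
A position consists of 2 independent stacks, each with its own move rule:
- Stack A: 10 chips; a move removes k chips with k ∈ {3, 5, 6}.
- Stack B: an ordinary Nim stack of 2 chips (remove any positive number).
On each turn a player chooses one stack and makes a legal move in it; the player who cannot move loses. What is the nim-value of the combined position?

Build the Grundy sequence for stack A with g(k) = mex{g(k−s) : s ∈ {3, 5, 6}, s ≤ k}:
k:     0  1  2  3  4  5  6  7  8  9 10
g(k):  0  0  0  1  1  1  2  2  2  0  0
So g(10) = 0.
Stack B is a plain Nim stack of size 2, so its Grundy value is 2.
By the Sprague-Grundy theorem, the Grundy value of a sum of independent games is the XOR of the component values.
Combined value = 0 ⊕ 2 = 2.

2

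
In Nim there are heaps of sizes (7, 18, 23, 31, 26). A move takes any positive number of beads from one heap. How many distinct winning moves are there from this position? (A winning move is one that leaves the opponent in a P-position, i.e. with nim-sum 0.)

Compute the nim-sum pairwise:
7 ^ 18 = 21
21 ^ 23 = 2
2 ^ 31 = 29
29 ^ 26 = 7
The overall nim-sum is X = 7. A heap of size p has a winning move iff p XOR X < p (reduce it to p XOR X).
  7: 7 XOR 7 = 0 < 7 — winning move (to 0).
  18: 18 XOR 7 = 21 ≥ 18 — no move.
  23: 23 XOR 7 = 16 < 23 — winning move (to 16).
  31: 31 XOR 7 = 24 < 31 — winning move (to 24).
  26: 26 XOR 7 = 29 ≥ 26 — no move.
That gives 3 winning moves.

3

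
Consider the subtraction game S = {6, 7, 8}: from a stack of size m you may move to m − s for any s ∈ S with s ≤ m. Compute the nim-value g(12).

Build the Grundy sequence with g(k) = mex{g(k−s) : s ∈ {6, 7, 8}, s ≤ k}:
k:     0  1  2  3  4  5  6  7  8  9 10 11 12
g(k):  0  0  0  0  0  0  1  1  1  1  1  1  2
So g(12) = 2.

2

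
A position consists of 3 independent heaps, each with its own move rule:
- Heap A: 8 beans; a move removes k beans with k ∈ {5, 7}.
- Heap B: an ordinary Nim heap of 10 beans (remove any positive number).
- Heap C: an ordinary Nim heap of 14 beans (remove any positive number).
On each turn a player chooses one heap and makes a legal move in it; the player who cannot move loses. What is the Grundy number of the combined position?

5

Grundy values for heap A (subtraction set {5, 7}):
k:     0  1  2  3  4  5  6  7  8
g(k):  0  0  0  0  0  1  1  1  1
So g(8) = 1.
Heap B is a plain Nim heap of size 10, so its Grundy value is 10.
Heap C is a plain Nim heap of size 14, so its Grundy value is 14.
By the Sprague-Grundy theorem, the Grundy value of a sum of independent games is the XOR of the component values.
Combined value = 1 ⊕ 10 ⊕ 14 = 5.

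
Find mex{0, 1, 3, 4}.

2

The values 0, 1 are all present; 2 is the first non-negative integer missing from the set.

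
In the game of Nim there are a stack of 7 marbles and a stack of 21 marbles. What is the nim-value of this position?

18

Compute the nim-sum pairwise:
7 ⊕ 21 = 18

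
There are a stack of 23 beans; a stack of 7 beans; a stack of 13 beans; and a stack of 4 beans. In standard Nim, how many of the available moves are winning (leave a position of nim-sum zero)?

1

In binary:
  10111  (23)
  00111  (7)
  01101  (13)
  00100  (4)
  -----
  11001  (25)
The overall nim-sum is X = 25. A stack of size p has a winning move iff p XOR X < p (reduce it to p XOR X).
  23: 23 XOR 25 = 14 < 23 — winning move (to 14).
  7: 7 XOR 25 = 30 ≥ 7 — no move.
  13: 13 XOR 25 = 20 ≥ 13 — no move.
  4: 4 XOR 25 = 29 ≥ 4 — no move.
That gives 1 winning move.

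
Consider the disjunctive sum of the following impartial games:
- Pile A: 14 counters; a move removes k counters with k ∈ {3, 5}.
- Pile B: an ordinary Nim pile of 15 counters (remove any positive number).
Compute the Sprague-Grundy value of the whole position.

For pile A, compute g(0), g(1), … with moves {3, 5}:
k:     0  1  2  3  4  5  6  7  8  9 10 11 12 13 14
g(k):  0  0  0  1  1  1  2  2  0  0  0  1  1  1  2
So g(14) = 2.
Pile B is a plain Nim pile of size 15, so its Grundy value is 15.
By the Sprague-Grundy theorem, the Grundy value of a sum of independent games is the XOR of the component values.
Combined value = 2 XOR 15 = 13.

13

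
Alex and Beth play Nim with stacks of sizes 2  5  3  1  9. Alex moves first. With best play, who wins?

Compute the nim-sum pairwise:
2 ^ 5 = 7
7 ^ 3 = 4
4 ^ 1 = 5
5 ^ 9 = 12
The nim-sum is 12 ≠ 0, so this is an N-position: the player to move can win; Alex has a winning move.

Alex wins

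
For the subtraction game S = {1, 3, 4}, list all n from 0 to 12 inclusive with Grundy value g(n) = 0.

0, 2, 7, 9

Compute g(0), g(1), … for moves {1, 3, 4}:
g(0) = mex{} = 0
g(1) = mex{0} = 1
g(2) = mex{1} = 0
g(3) = mex{0} = 1
g(4) = mex{0,1} = 2
g(5) = mex{0,1,2} = 3
g(6) = mex{0,1,3} = 2
g(7) = mex{1,2} = 0
g(8) = mex{0,2,3} = 1
g(9) = mex{1,2,3} = 0
g(10) = mex{0,2} = 1
g(11) = mex{0,1} = 2
g(12) = mex{0,1,2} = 3
The P-positions (g = 0) in 0..12 are 0, 2, 7, 9.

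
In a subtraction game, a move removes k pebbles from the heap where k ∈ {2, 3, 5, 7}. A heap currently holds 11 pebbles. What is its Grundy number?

Grundy values for subtraction set {2, 3, 5, 7}:
g(0) = mex{} = 0
g(1) = mex{} = 0
g(2) = mex{0} = 1
g(3) = mex{0} = 1
g(4) = mex{0,1} = 2
g(5) = mex{0,1} = 2
g(6) = mex{0,1,2} = 3
g(7) = mex{0,1,2} = 3
g(8) = mex{0,1,2,3} = 4
g(9) = mex{1,2,3} = 0
g(10) = mex{1,2,3,4} = 0
g(11) = mex{0,2,3,4} = 1
So g(11) = 1.

1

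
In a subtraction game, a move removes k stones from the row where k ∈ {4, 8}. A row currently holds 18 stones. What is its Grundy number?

1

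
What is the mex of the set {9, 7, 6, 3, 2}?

0

0 is not in the set, so the mex is 0.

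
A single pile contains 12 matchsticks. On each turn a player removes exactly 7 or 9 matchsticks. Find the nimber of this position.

Grundy values for subtraction set {7, 9}:
k:     0  1  2  3  4  5  6  7  8  9 10 11 12
g(k):  0  0  0  0  0  0  0  1  1  1  1  1  1
So g(12) = 1.

1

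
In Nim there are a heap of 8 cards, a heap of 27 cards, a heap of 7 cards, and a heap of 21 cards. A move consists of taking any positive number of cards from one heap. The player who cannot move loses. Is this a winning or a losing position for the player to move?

Winning position

In binary:
  01000  (8)
  11011  (27)
  00111  (7)
  10101  (21)
  -----
  00001  (1)
The nim-sum is 1 ≠ 0, so this is an N-position: the player to move can win.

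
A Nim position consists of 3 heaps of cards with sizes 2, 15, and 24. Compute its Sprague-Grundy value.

21

Compute the nim-sum pairwise:
2 XOR 15 = 13
13 XOR 24 = 21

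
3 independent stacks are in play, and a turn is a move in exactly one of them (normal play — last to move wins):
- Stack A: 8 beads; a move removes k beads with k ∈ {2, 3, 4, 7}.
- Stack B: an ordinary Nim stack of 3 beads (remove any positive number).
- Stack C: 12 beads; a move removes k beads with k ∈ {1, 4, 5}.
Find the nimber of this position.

0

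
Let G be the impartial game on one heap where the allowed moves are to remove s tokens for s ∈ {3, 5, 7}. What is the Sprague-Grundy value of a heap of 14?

Compute g(0), g(1), … for moves {3, 5, 7}:
g(0) = mex{} = 0
g(1) = mex{} = 0
g(2) = mex{} = 0
g(3) = mex{0} = 1
g(4) = mex{0} = 1
g(5) = mex{0} = 1
g(6) = mex{0,1} = 2
g(7) = mex{0,1} = 2
g(8) = mex{0,1} = 2
g(9) = mex{0,1,2} = 3
g(10) = mex{1,2} = 0
g(11) = mex{1,2} = 0
g(12) = mex{1,2,3} = 0
g(13) = mex{0,2} = 1
g(14) = mex{0,2,3} = 1
So g(14) = 1.

1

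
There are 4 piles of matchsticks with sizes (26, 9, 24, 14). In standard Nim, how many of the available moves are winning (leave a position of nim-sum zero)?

1

Compute the nim-sum pairwise:
26 ⊕ 9 = 19
19 ⊕ 24 = 11
11 ⊕ 14 = 5
The overall nim-sum is X = 5. A pile of size p has a winning move iff p XOR X < p (reduce it to p XOR X).
  26: 26 XOR 5 = 31 ≥ 26 — no move.
  9: 9 XOR 5 = 12 ≥ 9 — no move.
  24: 24 XOR 5 = 29 ≥ 24 — no move.
  14: 14 XOR 5 = 11 < 14 — winning move (to 11).
That gives 1 winning move.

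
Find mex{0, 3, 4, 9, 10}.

0 is in the set but 1 is not, so the mex is 1.

1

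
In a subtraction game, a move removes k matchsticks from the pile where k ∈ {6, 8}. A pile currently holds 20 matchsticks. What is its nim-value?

1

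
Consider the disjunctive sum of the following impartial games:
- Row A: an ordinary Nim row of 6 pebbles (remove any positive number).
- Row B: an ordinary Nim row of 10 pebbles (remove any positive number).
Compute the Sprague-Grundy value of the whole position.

12

Row A is a plain Nim row of size 6, so its Grundy value is 6.
Row B is a plain Nim row of size 10, so its Grundy value is 10.
By the Sprague-Grundy theorem, the Grundy value of a sum of independent games is the XOR of the component values.
Combined value = 6 ⊕ 10 = 12.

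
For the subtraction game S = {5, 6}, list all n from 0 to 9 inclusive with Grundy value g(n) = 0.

0, 1, 2, 3, 4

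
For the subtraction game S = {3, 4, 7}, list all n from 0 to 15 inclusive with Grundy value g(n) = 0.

0, 1, 2, 10, 11, 12

Grundy values for subtraction set {3, 4, 7}:
k:     0  1  2  3  4  5  6  7  8  9 10 11 12 13 14 15
g(k):  0  0  0  1  1  1  2  2  2  3  0  0  0  1  1  1
The P-positions (g = 0) in 0..15 are 0, 1, 2, 10, 11, 12.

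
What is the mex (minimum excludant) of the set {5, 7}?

0

0 is not in the set, so the mex is 0.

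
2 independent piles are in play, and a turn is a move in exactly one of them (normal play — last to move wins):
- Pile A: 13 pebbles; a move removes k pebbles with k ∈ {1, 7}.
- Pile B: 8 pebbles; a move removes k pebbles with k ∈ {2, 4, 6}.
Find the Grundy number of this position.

1

Grundy values for pile A (subtraction set {1, 7}):
g(0) = mex{} = 0
g(1) = mex{0} = 1
g(2) = mex{1} = 0
g(3) = mex{0} = 1
g(4) = mex{1} = 0
g(5) = mex{0} = 1
g(6) = mex{1} = 0
g(7) = mex{0} = 1
g(8) = mex{1} = 0
g(9) = mex{0} = 1
g(10) = mex{1} = 0
g(11) = mex{0} = 1
g(12) = mex{1} = 0
g(13) = mex{0} = 1
So g(13) = 1.
Build the Grundy sequence for pile B with g(k) = mex{g(k−s) : s ∈ {2, 4, 6}, s ≤ k}:
k:     0  1  2  3  4  5  6  7  8
g(k):  0  0  1  1  2  2  3  3  0
So g(8) = 0.
The value of a disjunctive sum is the nim-sum of the parts.
Combined value = 1 ⊕ 0 = 1.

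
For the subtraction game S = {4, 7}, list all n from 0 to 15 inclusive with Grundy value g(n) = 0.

Grundy values for subtraction set {4, 7}:
k:     0  1  2  3  4  5  6  7  8  9 10 11 12 13 14 15
g(k):  0  0  0  0  1  1  1  1  2  2  2  0  0  0  0  1
The P-positions (g = 0) in 0..15 are 0, 1, 2, 3, 11, 12, 13, 14.

0, 1, 2, 3, 11, 12, 13, 14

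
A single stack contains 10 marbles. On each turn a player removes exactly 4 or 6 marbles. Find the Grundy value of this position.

0

Build the Grundy sequence with g(k) = mex{g(k−s) : s ∈ {4, 6}, s ≤ k}:
g(0) = mex{} = 0
g(1) = mex{} = 0
g(2) = mex{} = 0
g(3) = mex{} = 0
g(4) = mex{0} = 1
g(5) = mex{0} = 1
g(6) = mex{0} = 1
g(7) = mex{0} = 1
g(8) = mex{0,1} = 2
g(9) = mex{0,1} = 2
g(10) = mex{1} = 0
So g(10) = 0.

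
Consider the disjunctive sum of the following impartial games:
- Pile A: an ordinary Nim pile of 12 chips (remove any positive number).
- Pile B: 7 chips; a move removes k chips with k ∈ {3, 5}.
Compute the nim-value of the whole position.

14

Pile A is a plain Nim pile of size 12, so its Grundy value is 12.
Build the Grundy sequence for pile B with g(k) = mex{g(k−s) : s ∈ {3, 5}, s ≤ k}:
k:     0  1  2  3  4  5  6  7
g(k):  0  0  0  1  1  1  2  2
So g(7) = 2.
By the Sprague-Grundy theorem, the Grundy value of a sum of independent games is the XOR of the component values.
Combined value = 12 XOR 2 = 14.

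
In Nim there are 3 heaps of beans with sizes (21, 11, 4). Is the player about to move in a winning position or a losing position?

Winning position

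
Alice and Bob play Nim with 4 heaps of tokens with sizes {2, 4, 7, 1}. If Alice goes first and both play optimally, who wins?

Bob wins

Nim-sum: 2 ^ 4 ^ 7 ^ 1 = 0.
The nim-sum is 0, so this is a P-position: the player to move is in a losing position under optimal play; Alice is about to move from it and so loses — Bob wins.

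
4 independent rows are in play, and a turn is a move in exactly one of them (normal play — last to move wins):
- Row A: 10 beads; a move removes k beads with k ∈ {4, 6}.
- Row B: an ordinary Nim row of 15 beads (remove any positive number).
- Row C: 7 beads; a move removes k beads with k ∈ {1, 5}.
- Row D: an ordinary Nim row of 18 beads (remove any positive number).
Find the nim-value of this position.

28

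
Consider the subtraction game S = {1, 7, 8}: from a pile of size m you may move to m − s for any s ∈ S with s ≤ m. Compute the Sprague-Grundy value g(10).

Build the Grundy sequence with g(k) = mex{g(k−s) : s ∈ {1, 7, 8}, s ≤ k}:
k:     0  1  2  3  4  5  6  7  8  9 10
g(k):  0  1  0  1  0  1  0  1  2  3  2
So g(10) = 2.

2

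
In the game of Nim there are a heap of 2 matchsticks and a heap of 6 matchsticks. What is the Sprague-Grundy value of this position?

4

Compute the nim-sum pairwise:
2 XOR 6 = 4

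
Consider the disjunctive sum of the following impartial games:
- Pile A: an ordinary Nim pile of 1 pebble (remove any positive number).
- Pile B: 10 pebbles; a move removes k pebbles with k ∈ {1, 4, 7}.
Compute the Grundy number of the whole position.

Pile A is a plain Nim pile of size 1, so its Grundy value is 1.
Build the Grundy sequence for pile B with g(k) = mex{g(k−s) : s ∈ {1, 4, 7}, s ≤ k}:
g(0) = mex{} = 0
g(1) = mex{0} = 1
g(2) = mex{1} = 0
g(3) = mex{0} = 1
g(4) = mex{0,1} = 2
g(5) = mex{1,2} = 0
g(6) = mex{0} = 1
g(7) = mex{0,1} = 2
g(8) = mex{1,2} = 0
g(9) = mex{0} = 1
g(10) = mex{1} = 0
So g(10) = 0.
By the Sprague-Grundy theorem, the Grundy value of a sum of independent games is the XOR of the component values.
Combined value = 1 XOR 0 = 1.

1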